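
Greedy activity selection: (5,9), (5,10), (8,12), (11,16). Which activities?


Greedy: pick earliest-ending, then skip overlaps.
Selected (2 activities): [(5, 9), (11, 16)]


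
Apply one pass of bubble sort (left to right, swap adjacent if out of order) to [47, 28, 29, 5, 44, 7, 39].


After one pass: [28, 29, 5, 44, 7, 39, 47]


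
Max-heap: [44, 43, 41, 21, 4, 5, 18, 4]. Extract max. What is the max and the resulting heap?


Max = 44
Replace root with last, heapify down
Resulting heap: [43, 21, 41, 4, 4, 5, 18]


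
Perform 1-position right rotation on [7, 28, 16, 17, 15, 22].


Right rotate by 1: [22, 7, 28, 16, 17, 15]


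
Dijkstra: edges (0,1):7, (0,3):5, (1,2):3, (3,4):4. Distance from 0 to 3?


Dijkstra from 0:
Distances: {0: 0, 1: 7, 2: 10, 3: 5, 4: 9}
Shortest distance to 3 = 5, path = [0, 3]


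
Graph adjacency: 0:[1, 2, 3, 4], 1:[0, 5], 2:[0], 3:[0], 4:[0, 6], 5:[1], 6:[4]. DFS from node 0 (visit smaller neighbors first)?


DFS stack-based: start with [0]
Visit order: [0, 1, 5, 2, 3, 4, 6]


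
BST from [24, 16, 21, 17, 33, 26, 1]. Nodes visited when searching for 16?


BST root = 24
Search for 16: compare at each node
Path: [24, 16]


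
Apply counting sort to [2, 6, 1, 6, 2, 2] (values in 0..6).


Count array: [0, 1, 3, 0, 0, 0, 2]
Reconstruct: [1, 2, 2, 2, 6, 6]


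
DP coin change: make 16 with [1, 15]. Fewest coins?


dp[0]=0; dp[i]=1+min(dp[i-c] for c in coins)
...dp[11]=11, dp[12]=12, dp[13]=13, dp[14]=14, dp[15]=1, dp[16]=2
Minimum coins for 16 = 2


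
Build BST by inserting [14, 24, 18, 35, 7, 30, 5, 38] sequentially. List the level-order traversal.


Root = 14; build tree by BST insertion.
Level-Order traversal: [14, 7, 24, 5, 18, 35, 30, 38]


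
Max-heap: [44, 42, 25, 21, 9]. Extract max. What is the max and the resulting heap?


Max = 44
Replace root with last, heapify down
Resulting heap: [42, 21, 25, 9]


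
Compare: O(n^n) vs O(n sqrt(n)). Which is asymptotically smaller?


n^1.5 grows slower than n^n
O(n sqrt(n)) is asymptotically smaller; O(n^n) grows faster


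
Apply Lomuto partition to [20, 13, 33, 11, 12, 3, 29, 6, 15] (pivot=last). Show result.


Elements <= 15 go left of pivot.
Result: [13, 11, 12, 3, 6, 15, 29, 33, 20], pivot at index 5


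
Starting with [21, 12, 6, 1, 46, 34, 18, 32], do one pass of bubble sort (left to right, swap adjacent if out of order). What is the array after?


After one pass: [12, 6, 1, 21, 34, 18, 32, 46]


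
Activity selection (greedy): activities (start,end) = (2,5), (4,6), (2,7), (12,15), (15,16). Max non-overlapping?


Greedy: pick earliest-ending, then skip overlaps.
Selected (3 activities): [(2, 5), (12, 15), (15, 16)]


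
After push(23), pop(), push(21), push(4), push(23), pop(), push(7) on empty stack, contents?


push(23) -> [23]
pop() returns 23 -> []
push(21) -> [21]
push(4) -> [21, 4]
push(23) -> [21, 4, 23]
pop() returns 23 -> [21, 4]
push(7) -> [21, 4, 7]
Final stack (bottom to top): [21, 4, 7]


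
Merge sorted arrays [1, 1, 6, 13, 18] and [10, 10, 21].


Compare heads, take smaller each step.
Merged: [1, 1, 6, 10, 10, 13, 18, 21]


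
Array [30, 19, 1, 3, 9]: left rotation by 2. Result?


Left rotate by 2: [1, 3, 9, 30, 19]


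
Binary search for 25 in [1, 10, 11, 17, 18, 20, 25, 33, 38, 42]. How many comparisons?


Search for 25:
[0,9] mid=4 arr[4]=18
[5,9] mid=7 arr[7]=33
[5,6] mid=5 arr[5]=20
[6,6] mid=6 arr[6]=25
Total: 4 comparisons


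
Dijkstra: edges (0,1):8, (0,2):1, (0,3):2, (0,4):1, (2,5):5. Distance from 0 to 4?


Dijkstra from 0:
Distances: {0: 0, 1: 8, 2: 1, 3: 2, 4: 1, 5: 6}
Shortest distance to 4 = 1, path = [0, 4]


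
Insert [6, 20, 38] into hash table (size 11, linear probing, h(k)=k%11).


Insertions: 6->slot 6; 20->slot 9; 38->slot 5
Table: [None, None, None, None, None, 38, 6, None, None, 20, None]


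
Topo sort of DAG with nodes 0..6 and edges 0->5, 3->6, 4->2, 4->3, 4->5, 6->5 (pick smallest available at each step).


Kahn's algorithm, process smallest node first
Order: [0, 1, 4, 2, 3, 6, 5]


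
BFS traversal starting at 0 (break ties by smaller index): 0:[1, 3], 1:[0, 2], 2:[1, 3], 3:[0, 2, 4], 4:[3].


BFS queue: start with [0]
Visit order: [0, 1, 3, 2, 4]


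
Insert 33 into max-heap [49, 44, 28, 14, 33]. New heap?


Append 33: [49, 44, 28, 14, 33, 33]
Bubble up: swap idx 5(33) with idx 2(28)
Result: [49, 44, 33, 14, 33, 28]


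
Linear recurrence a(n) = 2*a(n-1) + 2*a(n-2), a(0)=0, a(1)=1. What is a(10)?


Build bottom-up:
...a(8)=896, a(9)=2448, a(10)=2*2448+2*896=6688


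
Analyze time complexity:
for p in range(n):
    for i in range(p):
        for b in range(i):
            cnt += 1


Per nesting level: O(n) * O(n) [triangular over p] * O(n) [triangular over i] = O(n^3)
Complexity: O(n^3)


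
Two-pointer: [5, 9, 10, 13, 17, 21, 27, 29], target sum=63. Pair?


Two pointers: lo=0, hi=7
No pair sums to 63


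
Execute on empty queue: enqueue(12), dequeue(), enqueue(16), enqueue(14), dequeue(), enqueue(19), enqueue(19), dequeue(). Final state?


enqueue(12) -> [12]
dequeue() returns 12 -> []
enqueue(16) -> [16]
enqueue(14) -> [16, 14]
dequeue() returns 16 -> [14]
enqueue(19) -> [14, 19]
enqueue(19) -> [14, 19, 19]
dequeue() returns 14 -> [19, 19]
Final queue (front to back): [19, 19]


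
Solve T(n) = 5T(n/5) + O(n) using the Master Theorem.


a=5, b=5, c=1. log_5(5)=1 = c=1. Case 2: O(n^c log n) = O(n log n)
Complexity: O(n log n)


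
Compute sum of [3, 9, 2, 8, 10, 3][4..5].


Prefix sums: [0, 3, 12, 14, 22, 32, 35]
Sum[4..5] = prefix[6] - prefix[4] = 35 - 22 = 13


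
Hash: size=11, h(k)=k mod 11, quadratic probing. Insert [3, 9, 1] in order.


Insertions: 3->slot 3; 9->slot 9; 1->slot 1
Table: [None, 1, None, 3, None, None, None, None, None, 9, None]


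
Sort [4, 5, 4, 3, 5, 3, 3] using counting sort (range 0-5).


Count array: [0, 0, 0, 3, 2, 2]
Reconstruct: [3, 3, 3, 4, 4, 5, 5]


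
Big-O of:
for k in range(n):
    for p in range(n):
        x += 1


Per nesting level: O(n) * O(n) = O(n^2)
Complexity: O(n^2)


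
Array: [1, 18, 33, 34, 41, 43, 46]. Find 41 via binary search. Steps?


Search for 41:
[0,6] mid=3 arr[3]=34
[4,6] mid=5 arr[5]=43
[4,4] mid=4 arr[4]=41
Total: 3 comparisons


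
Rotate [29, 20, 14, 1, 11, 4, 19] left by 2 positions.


Left rotate by 2: [14, 1, 11, 4, 19, 29, 20]


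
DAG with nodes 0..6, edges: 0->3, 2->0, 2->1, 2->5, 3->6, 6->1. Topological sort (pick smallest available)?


Kahn's algorithm, process smallest node first
Order: [2, 0, 3, 4, 5, 6, 1]


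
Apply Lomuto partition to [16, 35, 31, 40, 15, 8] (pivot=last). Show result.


Elements <= 8 go left of pivot.
Result: [8, 35, 31, 40, 15, 16], pivot at index 0


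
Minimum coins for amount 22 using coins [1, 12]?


dp[0]=0; dp[i]=1+min(dp[i-c] for c in coins)
...dp[17]=6, dp[18]=7, dp[19]=8, dp[20]=9, dp[21]=10, dp[22]=11
Minimum coins for 22 = 11


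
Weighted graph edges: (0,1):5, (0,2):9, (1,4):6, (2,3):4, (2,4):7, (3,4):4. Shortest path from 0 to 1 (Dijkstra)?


Dijkstra from 0:
Distances: {0: 0, 1: 5, 2: 9, 3: 13, 4: 11}
Shortest distance to 1 = 5, path = [0, 1]


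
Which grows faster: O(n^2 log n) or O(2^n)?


n^2 log n grows slower than exponential
O(n^2 log n) is asymptotically smaller; O(2^n) grows faster


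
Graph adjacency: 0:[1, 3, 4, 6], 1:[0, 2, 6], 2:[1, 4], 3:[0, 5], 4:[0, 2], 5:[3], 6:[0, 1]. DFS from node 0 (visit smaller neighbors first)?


DFS stack-based: start with [0]
Visit order: [0, 1, 2, 4, 6, 3, 5]


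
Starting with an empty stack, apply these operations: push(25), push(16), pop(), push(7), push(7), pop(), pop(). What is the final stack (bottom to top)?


push(25) -> [25]
push(16) -> [25, 16]
pop() returns 16 -> [25]
push(7) -> [25, 7]
push(7) -> [25, 7, 7]
pop() returns 7 -> [25, 7]
pop() returns 7 -> [25]
Final stack (bottom to top): [25]


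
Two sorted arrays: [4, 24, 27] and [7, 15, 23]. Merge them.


Compare heads, take smaller each step.
Merged: [4, 7, 15, 23, 24, 27]


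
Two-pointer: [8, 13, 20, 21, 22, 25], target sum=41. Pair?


Two pointers: lo=0, hi=5
Found pair: (20, 21) summing to 41


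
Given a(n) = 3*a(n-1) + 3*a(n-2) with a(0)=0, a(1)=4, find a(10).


Build bottom-up:
...a(8)=37260, a(9)=141264, a(10)=3*141264+3*37260=535572


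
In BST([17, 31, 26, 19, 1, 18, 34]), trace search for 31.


BST root = 17
Search for 31: compare at each node
Path: [17, 31]


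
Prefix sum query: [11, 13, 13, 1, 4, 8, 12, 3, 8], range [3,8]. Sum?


Prefix sums: [0, 11, 24, 37, 38, 42, 50, 62, 65, 73]
Sum[3..8] = prefix[9] - prefix[3] = 73 - 37 = 36


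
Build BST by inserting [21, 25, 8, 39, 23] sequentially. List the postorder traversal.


Root = 21; build tree by BST insertion.
Postorder traversal: [8, 23, 39, 25, 21]


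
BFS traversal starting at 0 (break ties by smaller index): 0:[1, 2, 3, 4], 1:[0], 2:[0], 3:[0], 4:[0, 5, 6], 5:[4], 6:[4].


BFS queue: start with [0]
Visit order: [0, 1, 2, 3, 4, 5, 6]


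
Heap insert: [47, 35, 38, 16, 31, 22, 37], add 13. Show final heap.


Append 13: [47, 35, 38, 16, 31, 22, 37, 13]
Bubble up: no swaps needed
Result: [47, 35, 38, 16, 31, 22, 37, 13]


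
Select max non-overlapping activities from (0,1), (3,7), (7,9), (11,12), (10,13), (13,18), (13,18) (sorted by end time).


Greedy: pick earliest-ending, then skip overlaps.
Selected (5 activities): [(0, 1), (3, 7), (7, 9), (11, 12), (13, 18)]


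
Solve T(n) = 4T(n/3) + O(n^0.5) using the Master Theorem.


a=4, b=3, c=0.5. log_3(4)=1.262 > c=0.5. Case 1: O(n^log_b(a)) = O(n^1.262)
Complexity: O(n^1.262)


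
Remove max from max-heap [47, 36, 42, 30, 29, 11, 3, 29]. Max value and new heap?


Max = 47
Replace root with last, heapify down
Resulting heap: [42, 36, 29, 30, 29, 11, 3]


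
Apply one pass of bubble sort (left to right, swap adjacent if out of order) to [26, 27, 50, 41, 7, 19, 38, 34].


After one pass: [26, 27, 41, 7, 19, 38, 34, 50]


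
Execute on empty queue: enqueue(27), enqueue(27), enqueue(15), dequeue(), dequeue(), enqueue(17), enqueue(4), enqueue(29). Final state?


enqueue(27) -> [27]
enqueue(27) -> [27, 27]
enqueue(15) -> [27, 27, 15]
dequeue() returns 27 -> [27, 15]
dequeue() returns 27 -> [15]
enqueue(17) -> [15, 17]
enqueue(4) -> [15, 17, 4]
enqueue(29) -> [15, 17, 4, 29]
Final queue (front to back): [15, 17, 4, 29]


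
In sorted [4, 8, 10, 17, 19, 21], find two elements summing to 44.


Two pointers: lo=0, hi=5
No pair sums to 44


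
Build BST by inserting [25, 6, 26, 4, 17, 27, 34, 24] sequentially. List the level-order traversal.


Root = 25; build tree by BST insertion.
Level-Order traversal: [25, 6, 26, 4, 17, 27, 24, 34]


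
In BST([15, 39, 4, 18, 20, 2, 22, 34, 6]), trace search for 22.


BST root = 15
Search for 22: compare at each node
Path: [15, 39, 18, 20, 22]


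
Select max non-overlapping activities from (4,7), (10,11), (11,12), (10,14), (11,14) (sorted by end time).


Greedy: pick earliest-ending, then skip overlaps.
Selected (3 activities): [(4, 7), (10, 11), (11, 12)]


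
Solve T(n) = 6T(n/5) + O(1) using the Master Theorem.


a=6, b=5, c=0. log_5(6)=1.113 > c=0. Case 1: O(n^log_b(a)) = O(n^1.113)
Complexity: O(n^1.113)


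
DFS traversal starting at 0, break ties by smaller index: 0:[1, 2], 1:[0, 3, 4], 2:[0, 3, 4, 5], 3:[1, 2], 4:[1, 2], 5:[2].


DFS stack-based: start with [0]
Visit order: [0, 1, 3, 2, 4, 5]


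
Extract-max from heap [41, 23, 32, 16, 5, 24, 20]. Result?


Max = 41
Replace root with last, heapify down
Resulting heap: [32, 23, 24, 16, 5, 20]


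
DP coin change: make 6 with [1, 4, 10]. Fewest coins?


dp[0]=0; dp[i]=1+min(dp[i-c] for c in coins)
...dp[1]=1, dp[2]=2, dp[3]=3, dp[4]=1, dp[5]=2, dp[6]=3
Minimum coins for 6 = 3


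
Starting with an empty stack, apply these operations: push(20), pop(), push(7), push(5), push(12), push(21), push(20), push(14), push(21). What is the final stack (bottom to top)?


push(20) -> [20]
pop() returns 20 -> []
push(7) -> [7]
push(5) -> [7, 5]
push(12) -> [7, 5, 12]
push(21) -> [7, 5, 12, 21]
push(20) -> [7, 5, 12, 21, 20]
push(14) -> [7, 5, 12, 21, 20, 14]
push(21) -> [7, 5, 12, 21, 20, 14, 21]
Final stack (bottom to top): [7, 5, 12, 21, 20, 14, 21]


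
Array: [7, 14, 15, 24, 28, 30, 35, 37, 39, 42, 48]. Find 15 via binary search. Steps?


Search for 15:
[0,10] mid=5 arr[5]=30
[0,4] mid=2 arr[2]=15
Total: 2 comparisons


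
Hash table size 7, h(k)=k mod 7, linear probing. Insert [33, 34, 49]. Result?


Insertions: 33->slot 5; 34->slot 6; 49->slot 0
Table: [49, None, None, None, None, 33, 34]


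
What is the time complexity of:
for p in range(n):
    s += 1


Per nesting level: O(n) = O(n)
Complexity: O(n)


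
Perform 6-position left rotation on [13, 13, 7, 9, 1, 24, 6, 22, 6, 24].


Left rotate by 6: [6, 22, 6, 24, 13, 13, 7, 9, 1, 24]


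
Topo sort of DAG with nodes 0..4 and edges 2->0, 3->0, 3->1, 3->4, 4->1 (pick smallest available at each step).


Kahn's algorithm, process smallest node first
Order: [2, 3, 0, 4, 1]


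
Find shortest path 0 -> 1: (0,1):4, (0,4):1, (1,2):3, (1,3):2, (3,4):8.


Dijkstra from 0:
Distances: {0: 0, 1: 4, 2: 7, 3: 6, 4: 1}
Shortest distance to 1 = 4, path = [0, 1]


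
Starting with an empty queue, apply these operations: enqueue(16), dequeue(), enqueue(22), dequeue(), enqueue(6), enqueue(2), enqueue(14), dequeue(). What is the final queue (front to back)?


enqueue(16) -> [16]
dequeue() returns 16 -> []
enqueue(22) -> [22]
dequeue() returns 22 -> []
enqueue(6) -> [6]
enqueue(2) -> [6, 2]
enqueue(14) -> [6, 2, 14]
dequeue() returns 6 -> [2, 14]
Final queue (front to back): [2, 14]


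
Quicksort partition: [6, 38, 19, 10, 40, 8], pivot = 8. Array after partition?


Elements <= 8 go left of pivot.
Result: [6, 8, 19, 10, 40, 38], pivot at index 1


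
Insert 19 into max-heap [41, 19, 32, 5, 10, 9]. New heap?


Append 19: [41, 19, 32, 5, 10, 9, 19]
Bubble up: no swaps needed
Result: [41, 19, 32, 5, 10, 9, 19]


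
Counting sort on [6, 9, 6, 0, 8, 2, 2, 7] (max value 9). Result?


Count array: [1, 0, 2, 0, 0, 0, 2, 1, 1, 1]
Reconstruct: [0, 2, 2, 6, 6, 7, 8, 9]


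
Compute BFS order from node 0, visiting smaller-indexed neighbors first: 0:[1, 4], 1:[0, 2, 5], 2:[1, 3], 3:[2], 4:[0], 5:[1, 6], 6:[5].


BFS queue: start with [0]
Visit order: [0, 1, 4, 2, 5, 3, 6]


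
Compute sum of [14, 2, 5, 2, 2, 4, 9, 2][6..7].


Prefix sums: [0, 14, 16, 21, 23, 25, 29, 38, 40]
Sum[6..7] = prefix[8] - prefix[6] = 40 - 29 = 11


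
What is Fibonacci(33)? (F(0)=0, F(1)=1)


F(n)=F(n-1)+F(n-2)
...F(31)=1346269, F(32)=2178309, F(33)=3524578


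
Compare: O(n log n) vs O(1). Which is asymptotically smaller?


constant grows slower than linearithmic
O(1) is asymptotically smaller; O(n log n) grows faster


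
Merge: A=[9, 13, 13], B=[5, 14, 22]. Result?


Compare heads, take smaller each step.
Merged: [5, 9, 13, 13, 14, 22]


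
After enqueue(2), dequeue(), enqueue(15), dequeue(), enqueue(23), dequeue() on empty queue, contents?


enqueue(2) -> [2]
dequeue() returns 2 -> []
enqueue(15) -> [15]
dequeue() returns 15 -> []
enqueue(23) -> [23]
dequeue() returns 23 -> []
Final queue (front to back): []


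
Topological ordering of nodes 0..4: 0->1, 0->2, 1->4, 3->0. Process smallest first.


Kahn's algorithm, process smallest node first
Order: [3, 0, 1, 2, 4]


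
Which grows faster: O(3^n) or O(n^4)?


quartic grows slower than exponential (base 3)
O(n^4) is asymptotically smaller; O(3^n) grows faster


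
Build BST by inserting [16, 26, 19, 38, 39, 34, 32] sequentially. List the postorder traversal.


Root = 16; build tree by BST insertion.
Postorder traversal: [19, 32, 34, 39, 38, 26, 16]


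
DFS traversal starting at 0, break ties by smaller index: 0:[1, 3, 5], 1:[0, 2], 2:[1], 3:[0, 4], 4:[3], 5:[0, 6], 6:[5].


DFS stack-based: start with [0]
Visit order: [0, 1, 2, 3, 4, 5, 6]


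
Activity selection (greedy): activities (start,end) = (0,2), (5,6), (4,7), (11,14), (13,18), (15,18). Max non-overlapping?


Greedy: pick earliest-ending, then skip overlaps.
Selected (4 activities): [(0, 2), (5, 6), (11, 14), (15, 18)]


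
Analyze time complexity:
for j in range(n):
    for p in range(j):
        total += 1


Per nesting level: O(n) * O(n) [triangular over j] = O(n^2)
Complexity: O(n^2)


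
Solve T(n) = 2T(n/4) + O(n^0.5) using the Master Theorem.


a=2, b=4, c=0.5. log_4(2)=0.5 = c=0.5. Case 2: O(n^c log n) = O(sqrt(n) log n)
Complexity: O(sqrt(n) log n)


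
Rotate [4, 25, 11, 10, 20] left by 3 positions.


Left rotate by 3: [10, 20, 4, 25, 11]


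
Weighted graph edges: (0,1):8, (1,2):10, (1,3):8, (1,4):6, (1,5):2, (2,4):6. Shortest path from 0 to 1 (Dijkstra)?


Dijkstra from 0:
Distances: {0: 0, 1: 8, 2: 18, 3: 16, 4: 14, 5: 10}
Shortest distance to 1 = 8, path = [0, 1]


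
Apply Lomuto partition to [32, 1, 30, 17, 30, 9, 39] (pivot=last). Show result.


Elements <= 39 go left of pivot.
Result: [32, 1, 30, 17, 30, 9, 39], pivot at index 6


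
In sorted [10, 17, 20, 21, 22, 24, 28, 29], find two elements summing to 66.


Two pointers: lo=0, hi=7
No pair sums to 66


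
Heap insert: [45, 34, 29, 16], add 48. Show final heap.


Append 48: [45, 34, 29, 16, 48]
Bubble up: swap idx 4(48) with idx 1(34); swap idx 1(48) with idx 0(45)
Result: [48, 45, 29, 16, 34]


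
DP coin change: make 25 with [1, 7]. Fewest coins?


dp[0]=0; dp[i]=1+min(dp[i-c] for c in coins)
...dp[20]=8, dp[21]=3, dp[22]=4, dp[23]=5, dp[24]=6, dp[25]=7
Minimum coins for 25 = 7


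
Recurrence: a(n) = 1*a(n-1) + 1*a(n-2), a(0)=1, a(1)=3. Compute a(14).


Build bottom-up:
...a(12)=521, a(13)=843, a(14)=1*843+1*521=1364


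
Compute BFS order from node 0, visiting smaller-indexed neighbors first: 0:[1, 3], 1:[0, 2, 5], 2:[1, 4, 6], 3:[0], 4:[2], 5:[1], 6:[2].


BFS queue: start with [0]
Visit order: [0, 1, 3, 2, 5, 4, 6]


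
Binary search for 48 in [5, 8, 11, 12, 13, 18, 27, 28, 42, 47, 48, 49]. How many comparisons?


Search for 48:
[0,11] mid=5 arr[5]=18
[6,11] mid=8 arr[8]=42
[9,11] mid=10 arr[10]=48
Total: 3 comparisons


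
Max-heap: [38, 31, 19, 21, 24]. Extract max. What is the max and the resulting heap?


Max = 38
Replace root with last, heapify down
Resulting heap: [31, 24, 19, 21]


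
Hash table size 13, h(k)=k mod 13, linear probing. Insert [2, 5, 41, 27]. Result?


Insertions: 2->slot 2; 5->slot 5; 41->slot 3; 27->slot 1
Table: [None, 27, 2, 41, None, 5, None, None, None, None, None, None, None]


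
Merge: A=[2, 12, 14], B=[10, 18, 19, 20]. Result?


Compare heads, take smaller each step.
Merged: [2, 10, 12, 14, 18, 19, 20]


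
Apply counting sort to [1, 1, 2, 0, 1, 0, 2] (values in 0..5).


Count array: [2, 3, 2, 0, 0, 0]
Reconstruct: [0, 0, 1, 1, 1, 2, 2]


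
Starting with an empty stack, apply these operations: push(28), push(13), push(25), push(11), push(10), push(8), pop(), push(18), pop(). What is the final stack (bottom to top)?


push(28) -> [28]
push(13) -> [28, 13]
push(25) -> [28, 13, 25]
push(11) -> [28, 13, 25, 11]
push(10) -> [28, 13, 25, 11, 10]
push(8) -> [28, 13, 25, 11, 10, 8]
pop() returns 8 -> [28, 13, 25, 11, 10]
push(18) -> [28, 13, 25, 11, 10, 18]
pop() returns 18 -> [28, 13, 25, 11, 10]
Final stack (bottom to top): [28, 13, 25, 11, 10]


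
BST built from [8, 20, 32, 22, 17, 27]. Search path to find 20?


BST root = 8
Search for 20: compare at each node
Path: [8, 20]


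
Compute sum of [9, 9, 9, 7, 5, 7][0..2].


Prefix sums: [0, 9, 18, 27, 34, 39, 46]
Sum[0..2] = prefix[3] - prefix[0] = 27 - 0 = 27


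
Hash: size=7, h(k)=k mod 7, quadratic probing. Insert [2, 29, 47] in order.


Insertions: 2->slot 2; 29->slot 1; 47->slot 5
Table: [None, 29, 2, None, None, 47, None]


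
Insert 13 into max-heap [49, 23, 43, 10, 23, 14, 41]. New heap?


Append 13: [49, 23, 43, 10, 23, 14, 41, 13]
Bubble up: swap idx 7(13) with idx 3(10)
Result: [49, 23, 43, 13, 23, 14, 41, 10]


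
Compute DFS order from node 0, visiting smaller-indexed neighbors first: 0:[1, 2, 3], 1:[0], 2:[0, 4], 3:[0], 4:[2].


DFS stack-based: start with [0]
Visit order: [0, 1, 2, 4, 3]


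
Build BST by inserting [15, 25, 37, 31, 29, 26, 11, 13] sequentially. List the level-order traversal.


Root = 15; build tree by BST insertion.
Level-Order traversal: [15, 11, 25, 13, 37, 31, 29, 26]


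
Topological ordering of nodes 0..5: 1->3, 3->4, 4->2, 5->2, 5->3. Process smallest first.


Kahn's algorithm, process smallest node first
Order: [0, 1, 5, 3, 4, 2]


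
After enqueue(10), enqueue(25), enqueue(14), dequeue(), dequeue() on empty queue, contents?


enqueue(10) -> [10]
enqueue(25) -> [10, 25]
enqueue(14) -> [10, 25, 14]
dequeue() returns 10 -> [25, 14]
dequeue() returns 25 -> [14]
Final queue (front to back): [14]


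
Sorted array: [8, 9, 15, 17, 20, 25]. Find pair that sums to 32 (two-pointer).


Two pointers: lo=0, hi=5
Found pair: (15, 17) summing to 32


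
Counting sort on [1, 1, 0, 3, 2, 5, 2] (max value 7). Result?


Count array: [1, 2, 2, 1, 0, 1, 0, 0]
Reconstruct: [0, 1, 1, 2, 2, 3, 5]


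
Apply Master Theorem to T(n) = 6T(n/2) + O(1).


a=6, b=2, c=0. log_2(6)=2.585 > c=0. Case 1: O(n^log_b(a)) = O(n^2.585)
Complexity: O(n^2.585)


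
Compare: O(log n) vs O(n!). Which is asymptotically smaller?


logarithmic grows slower than factorial
O(log n) is asymptotically smaller; O(n!) grows faster


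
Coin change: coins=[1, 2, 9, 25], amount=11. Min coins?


dp[0]=0; dp[i]=1+min(dp[i-c] for c in coins)
...dp[6]=3, dp[7]=4, dp[8]=4, dp[9]=1, dp[10]=2, dp[11]=2
Minimum coins for 11 = 2


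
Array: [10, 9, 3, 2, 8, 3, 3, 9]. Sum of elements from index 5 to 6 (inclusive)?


Prefix sums: [0, 10, 19, 22, 24, 32, 35, 38, 47]
Sum[5..6] = prefix[7] - prefix[5] = 38 - 32 = 6


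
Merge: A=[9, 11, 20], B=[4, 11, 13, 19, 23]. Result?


Compare heads, take smaller each step.
Merged: [4, 9, 11, 11, 13, 19, 20, 23]


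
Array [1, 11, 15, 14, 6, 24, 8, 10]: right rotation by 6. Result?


Right rotate by 6: [15, 14, 6, 24, 8, 10, 1, 11]


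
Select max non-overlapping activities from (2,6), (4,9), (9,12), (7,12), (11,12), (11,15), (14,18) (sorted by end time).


Greedy: pick earliest-ending, then skip overlaps.
Selected (3 activities): [(2, 6), (9, 12), (14, 18)]


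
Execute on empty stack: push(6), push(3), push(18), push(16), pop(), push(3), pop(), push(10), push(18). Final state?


push(6) -> [6]
push(3) -> [6, 3]
push(18) -> [6, 3, 18]
push(16) -> [6, 3, 18, 16]
pop() returns 16 -> [6, 3, 18]
push(3) -> [6, 3, 18, 3]
pop() returns 3 -> [6, 3, 18]
push(10) -> [6, 3, 18, 10]
push(18) -> [6, 3, 18, 10, 18]
Final stack (bottom to top): [6, 3, 18, 10, 18]


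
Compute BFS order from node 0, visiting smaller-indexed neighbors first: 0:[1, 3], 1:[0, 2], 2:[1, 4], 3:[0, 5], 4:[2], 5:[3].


BFS queue: start with [0]
Visit order: [0, 1, 3, 2, 5, 4]


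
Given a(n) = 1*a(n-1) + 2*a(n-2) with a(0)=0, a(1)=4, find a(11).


Build bottom-up:
...a(9)=684, a(10)=1364, a(11)=1*1364+2*684=2732


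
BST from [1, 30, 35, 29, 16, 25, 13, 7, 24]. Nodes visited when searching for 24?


BST root = 1
Search for 24: compare at each node
Path: [1, 30, 29, 16, 25, 24]


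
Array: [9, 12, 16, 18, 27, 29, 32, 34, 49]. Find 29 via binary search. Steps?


Search for 29:
[0,8] mid=4 arr[4]=27
[5,8] mid=6 arr[6]=32
[5,5] mid=5 arr[5]=29
Total: 3 comparisons


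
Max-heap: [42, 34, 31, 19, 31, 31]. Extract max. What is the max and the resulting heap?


Max = 42
Replace root with last, heapify down
Resulting heap: [34, 31, 31, 19, 31]


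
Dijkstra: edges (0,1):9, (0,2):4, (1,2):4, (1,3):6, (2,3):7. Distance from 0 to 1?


Dijkstra from 0:
Distances: {0: 0, 1: 8, 2: 4, 3: 11}
Shortest distance to 1 = 8, path = [0, 2, 1]


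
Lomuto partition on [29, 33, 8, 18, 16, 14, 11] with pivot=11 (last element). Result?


Elements <= 11 go left of pivot.
Result: [8, 11, 29, 18, 16, 14, 33], pivot at index 1


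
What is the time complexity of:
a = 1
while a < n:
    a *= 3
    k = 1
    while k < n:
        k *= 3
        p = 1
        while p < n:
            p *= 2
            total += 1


Per nesting level: O(log n) * O(log n) * O(log n) = O((log n)^3)
Complexity: O((log n)^3)


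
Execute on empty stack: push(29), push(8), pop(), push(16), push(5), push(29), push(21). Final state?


push(29) -> [29]
push(8) -> [29, 8]
pop() returns 8 -> [29]
push(16) -> [29, 16]
push(5) -> [29, 16, 5]
push(29) -> [29, 16, 5, 29]
push(21) -> [29, 16, 5, 29, 21]
Final stack (bottom to top): [29, 16, 5, 29, 21]


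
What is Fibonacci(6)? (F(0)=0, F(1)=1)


F(n)=F(n-1)+F(n-2)
...F(4)=3, F(5)=5, F(6)=8


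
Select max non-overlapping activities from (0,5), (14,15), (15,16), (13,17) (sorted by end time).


Greedy: pick earliest-ending, then skip overlaps.
Selected (3 activities): [(0, 5), (14, 15), (15, 16)]


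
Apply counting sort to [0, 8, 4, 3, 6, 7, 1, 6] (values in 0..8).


Count array: [1, 1, 0, 1, 1, 0, 2, 1, 1]
Reconstruct: [0, 1, 3, 4, 6, 6, 7, 8]


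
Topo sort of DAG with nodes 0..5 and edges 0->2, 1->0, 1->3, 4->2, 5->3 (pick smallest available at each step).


Kahn's algorithm, process smallest node first
Order: [1, 0, 4, 2, 5, 3]


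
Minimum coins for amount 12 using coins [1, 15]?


dp[0]=0; dp[i]=1+min(dp[i-c] for c in coins)
...dp[7]=7, dp[8]=8, dp[9]=9, dp[10]=10, dp[11]=11, dp[12]=12
Minimum coins for 12 = 12


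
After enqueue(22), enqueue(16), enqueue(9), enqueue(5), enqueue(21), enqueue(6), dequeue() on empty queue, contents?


enqueue(22) -> [22]
enqueue(16) -> [22, 16]
enqueue(9) -> [22, 16, 9]
enqueue(5) -> [22, 16, 9, 5]
enqueue(21) -> [22, 16, 9, 5, 21]
enqueue(6) -> [22, 16, 9, 5, 21, 6]
dequeue() returns 22 -> [16, 9, 5, 21, 6]
Final queue (front to back): [16, 9, 5, 21, 6]


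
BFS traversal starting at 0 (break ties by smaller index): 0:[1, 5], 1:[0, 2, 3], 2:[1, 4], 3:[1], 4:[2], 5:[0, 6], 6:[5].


BFS queue: start with [0]
Visit order: [0, 1, 5, 2, 3, 6, 4]


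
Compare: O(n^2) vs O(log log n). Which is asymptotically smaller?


double-logarithmic grows slower than quadratic
O(log log n) is asymptotically smaller; O(n^2) grows faster


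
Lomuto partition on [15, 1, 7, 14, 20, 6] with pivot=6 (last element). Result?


Elements <= 6 go left of pivot.
Result: [1, 6, 7, 14, 20, 15], pivot at index 1


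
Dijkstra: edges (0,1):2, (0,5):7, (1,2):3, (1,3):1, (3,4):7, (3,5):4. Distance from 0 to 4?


Dijkstra from 0:
Distances: {0: 0, 1: 2, 2: 5, 3: 3, 4: 10, 5: 7}
Shortest distance to 4 = 10, path = [0, 1, 3, 4]


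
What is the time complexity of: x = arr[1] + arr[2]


Analysis: constant-time operation, no loop
Complexity: O(1)


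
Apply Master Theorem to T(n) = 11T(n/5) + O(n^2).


a=11, b=5, c=2. log_5(11)=1.490 < c=2. Case 3: O(n^c) = O(n^2)
Complexity: O(n^2)


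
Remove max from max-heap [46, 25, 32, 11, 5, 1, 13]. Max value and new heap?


Max = 46
Replace root with last, heapify down
Resulting heap: [32, 25, 13, 11, 5, 1]


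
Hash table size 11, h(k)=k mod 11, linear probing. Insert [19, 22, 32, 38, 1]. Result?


Insertions: 19->slot 8; 22->slot 0; 32->slot 10; 38->slot 5; 1->slot 1
Table: [22, 1, None, None, None, 38, None, None, 19, None, 32]


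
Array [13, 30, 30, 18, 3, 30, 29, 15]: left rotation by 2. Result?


Left rotate by 2: [30, 18, 3, 30, 29, 15, 13, 30]


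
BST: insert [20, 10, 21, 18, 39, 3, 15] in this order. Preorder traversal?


Root = 20; build tree by BST insertion.
Preorder traversal: [20, 10, 3, 18, 15, 21, 39]


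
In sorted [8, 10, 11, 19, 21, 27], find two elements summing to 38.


Two pointers: lo=0, hi=5
Found pair: (11, 27) summing to 38


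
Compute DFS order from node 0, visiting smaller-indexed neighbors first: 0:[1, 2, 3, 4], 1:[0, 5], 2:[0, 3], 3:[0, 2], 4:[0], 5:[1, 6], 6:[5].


DFS stack-based: start with [0]
Visit order: [0, 1, 5, 6, 2, 3, 4]


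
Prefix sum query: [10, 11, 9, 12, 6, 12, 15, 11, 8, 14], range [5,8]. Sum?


Prefix sums: [0, 10, 21, 30, 42, 48, 60, 75, 86, 94, 108]
Sum[5..8] = prefix[9] - prefix[5] = 94 - 48 = 46


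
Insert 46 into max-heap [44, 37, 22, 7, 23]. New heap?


Append 46: [44, 37, 22, 7, 23, 46]
Bubble up: swap idx 5(46) with idx 2(22); swap idx 2(46) with idx 0(44)
Result: [46, 37, 44, 7, 23, 22]


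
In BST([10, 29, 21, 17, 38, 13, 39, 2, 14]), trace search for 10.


BST root = 10
Search for 10: compare at each node
Path: [10]


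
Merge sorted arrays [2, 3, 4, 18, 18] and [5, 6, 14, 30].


Compare heads, take smaller each step.
Merged: [2, 3, 4, 5, 6, 14, 18, 18, 30]


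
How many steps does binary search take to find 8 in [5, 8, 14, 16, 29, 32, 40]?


Search for 8:
[0,6] mid=3 arr[3]=16
[0,2] mid=1 arr[1]=8
Total: 2 comparisons


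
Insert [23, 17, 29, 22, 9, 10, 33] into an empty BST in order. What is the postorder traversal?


Root = 23; build tree by BST insertion.
Postorder traversal: [10, 9, 22, 17, 33, 29, 23]


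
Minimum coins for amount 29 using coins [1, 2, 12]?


dp[0]=0; dp[i]=1+min(dp[i-c] for c in coins)
...dp[24]=2, dp[25]=3, dp[26]=3, dp[27]=4, dp[28]=4, dp[29]=5
Minimum coins for 29 = 5


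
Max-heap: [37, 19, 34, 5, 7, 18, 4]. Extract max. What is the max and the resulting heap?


Max = 37
Replace root with last, heapify down
Resulting heap: [34, 19, 18, 5, 7, 4]


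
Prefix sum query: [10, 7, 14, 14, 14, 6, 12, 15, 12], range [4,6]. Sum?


Prefix sums: [0, 10, 17, 31, 45, 59, 65, 77, 92, 104]
Sum[4..6] = prefix[7] - prefix[4] = 77 - 45 = 32


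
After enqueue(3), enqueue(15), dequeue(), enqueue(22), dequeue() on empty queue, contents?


enqueue(3) -> [3]
enqueue(15) -> [3, 15]
dequeue() returns 3 -> [15]
enqueue(22) -> [15, 22]
dequeue() returns 15 -> [22]
Final queue (front to back): [22]


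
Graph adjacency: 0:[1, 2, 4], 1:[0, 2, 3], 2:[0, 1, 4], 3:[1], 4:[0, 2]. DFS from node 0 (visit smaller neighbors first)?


DFS stack-based: start with [0]
Visit order: [0, 1, 2, 4, 3]


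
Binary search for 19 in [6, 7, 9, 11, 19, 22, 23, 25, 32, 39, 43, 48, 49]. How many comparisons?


Search for 19:
[0,12] mid=6 arr[6]=23
[0,5] mid=2 arr[2]=9
[3,5] mid=4 arr[4]=19
Total: 3 comparisons


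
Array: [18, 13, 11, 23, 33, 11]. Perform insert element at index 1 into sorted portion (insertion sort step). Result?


After one pass: [13, 18, 11, 23, 33, 11]


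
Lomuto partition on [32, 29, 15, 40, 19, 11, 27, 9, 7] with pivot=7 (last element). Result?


Elements <= 7 go left of pivot.
Result: [7, 29, 15, 40, 19, 11, 27, 9, 32], pivot at index 0


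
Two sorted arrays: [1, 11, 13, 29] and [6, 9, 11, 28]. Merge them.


Compare heads, take smaller each step.
Merged: [1, 6, 9, 11, 11, 13, 28, 29]


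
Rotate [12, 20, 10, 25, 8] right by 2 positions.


Right rotate by 2: [25, 8, 12, 20, 10]


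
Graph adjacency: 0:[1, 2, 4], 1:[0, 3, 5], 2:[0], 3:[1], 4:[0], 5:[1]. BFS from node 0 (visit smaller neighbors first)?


BFS queue: start with [0]
Visit order: [0, 1, 2, 4, 3, 5]


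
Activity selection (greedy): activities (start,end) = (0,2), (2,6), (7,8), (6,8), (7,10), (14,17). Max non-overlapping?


Greedy: pick earliest-ending, then skip overlaps.
Selected (4 activities): [(0, 2), (2, 6), (7, 8), (14, 17)]


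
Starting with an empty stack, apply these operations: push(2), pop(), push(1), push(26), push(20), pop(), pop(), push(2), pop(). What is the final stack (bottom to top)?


push(2) -> [2]
pop() returns 2 -> []
push(1) -> [1]
push(26) -> [1, 26]
push(20) -> [1, 26, 20]
pop() returns 20 -> [1, 26]
pop() returns 26 -> [1]
push(2) -> [1, 2]
pop() returns 2 -> [1]
Final stack (bottom to top): [1]


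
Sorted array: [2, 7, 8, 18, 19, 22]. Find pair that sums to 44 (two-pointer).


Two pointers: lo=0, hi=5
No pair sums to 44


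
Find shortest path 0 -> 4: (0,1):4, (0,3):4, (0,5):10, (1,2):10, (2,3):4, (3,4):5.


Dijkstra from 0:
Distances: {0: 0, 1: 4, 2: 8, 3: 4, 4: 9, 5: 10}
Shortest distance to 4 = 9, path = [0, 3, 4]


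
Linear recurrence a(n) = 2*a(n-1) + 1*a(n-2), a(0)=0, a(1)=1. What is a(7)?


Build bottom-up:
...a(5)=29, a(6)=70, a(7)=2*70+1*29=169


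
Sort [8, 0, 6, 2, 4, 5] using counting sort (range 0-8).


Count array: [1, 0, 1, 0, 1, 1, 1, 0, 1]
Reconstruct: [0, 2, 4, 5, 6, 8]


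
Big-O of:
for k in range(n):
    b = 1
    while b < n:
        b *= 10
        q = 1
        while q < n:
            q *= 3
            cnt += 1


Per nesting level: O(n) * O(log n) * O(log n) = O(n (log n)^2)
Complexity: O(n (log n)^2)


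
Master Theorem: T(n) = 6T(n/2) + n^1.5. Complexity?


a=6, b=2, c=1.5. log_2(6)=2.585 > c=1.5. Case 1: O(n^log_b(a)) = O(n^2.585)
Complexity: O(n^2.585)


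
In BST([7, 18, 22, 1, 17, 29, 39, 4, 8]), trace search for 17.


BST root = 7
Search for 17: compare at each node
Path: [7, 18, 17]


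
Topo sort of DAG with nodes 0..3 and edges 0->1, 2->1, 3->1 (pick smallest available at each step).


Kahn's algorithm, process smallest node first
Order: [0, 2, 3, 1]


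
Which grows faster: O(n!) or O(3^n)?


exponential (base 3) grows slower than factorial
O(3^n) is asymptotically smaller; O(n!) grows faster


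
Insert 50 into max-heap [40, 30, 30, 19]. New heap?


Append 50: [40, 30, 30, 19, 50]
Bubble up: swap idx 4(50) with idx 1(30); swap idx 1(50) with idx 0(40)
Result: [50, 40, 30, 19, 30]


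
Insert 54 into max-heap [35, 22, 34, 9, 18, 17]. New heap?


Append 54: [35, 22, 34, 9, 18, 17, 54]
Bubble up: swap idx 6(54) with idx 2(34); swap idx 2(54) with idx 0(35)
Result: [54, 22, 35, 9, 18, 17, 34]


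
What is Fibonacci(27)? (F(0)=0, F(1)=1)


F(n)=F(n-1)+F(n-2)
...F(25)=75025, F(26)=121393, F(27)=196418


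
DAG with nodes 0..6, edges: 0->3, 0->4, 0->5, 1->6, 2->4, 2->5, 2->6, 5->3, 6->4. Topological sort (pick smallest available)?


Kahn's algorithm, process smallest node first
Order: [0, 1, 2, 5, 3, 6, 4]


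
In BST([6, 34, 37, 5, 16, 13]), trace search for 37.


BST root = 6
Search for 37: compare at each node
Path: [6, 34, 37]


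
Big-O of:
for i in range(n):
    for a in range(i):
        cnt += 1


Per nesting level: O(n) * O(n) [triangular over i] = O(n^2)
Complexity: O(n^2)


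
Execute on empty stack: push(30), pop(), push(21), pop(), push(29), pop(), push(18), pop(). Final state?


push(30) -> [30]
pop() returns 30 -> []
push(21) -> [21]
pop() returns 21 -> []
push(29) -> [29]
pop() returns 29 -> []
push(18) -> [18]
pop() returns 18 -> []
Final stack (bottom to top): []


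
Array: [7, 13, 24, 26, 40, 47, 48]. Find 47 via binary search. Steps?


Search for 47:
[0,6] mid=3 arr[3]=26
[4,6] mid=5 arr[5]=47
Total: 2 comparisons


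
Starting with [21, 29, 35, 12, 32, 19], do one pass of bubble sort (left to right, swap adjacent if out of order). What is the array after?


After one pass: [21, 29, 12, 32, 19, 35]


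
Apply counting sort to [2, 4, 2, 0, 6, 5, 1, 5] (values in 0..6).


Count array: [1, 1, 2, 0, 1, 2, 1]
Reconstruct: [0, 1, 2, 2, 4, 5, 5, 6]


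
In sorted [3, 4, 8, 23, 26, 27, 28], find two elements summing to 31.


Two pointers: lo=0, hi=6
Found pair: (3, 28) summing to 31


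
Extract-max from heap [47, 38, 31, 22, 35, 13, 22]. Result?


Max = 47
Replace root with last, heapify down
Resulting heap: [38, 35, 31, 22, 22, 13]


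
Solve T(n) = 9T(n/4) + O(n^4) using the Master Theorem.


a=9, b=4, c=4. log_4(9)=1.585 < c=4. Case 3: O(n^c) = O(n^4)
Complexity: O(n^4)


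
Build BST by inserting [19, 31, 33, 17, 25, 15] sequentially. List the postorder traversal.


Root = 19; build tree by BST insertion.
Postorder traversal: [15, 17, 25, 33, 31, 19]


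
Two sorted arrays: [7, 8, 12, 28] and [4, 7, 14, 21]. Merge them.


Compare heads, take smaller each step.
Merged: [4, 7, 7, 8, 12, 14, 21, 28]


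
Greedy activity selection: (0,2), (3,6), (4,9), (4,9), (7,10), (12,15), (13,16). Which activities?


Greedy: pick earliest-ending, then skip overlaps.
Selected (4 activities): [(0, 2), (3, 6), (7, 10), (12, 15)]


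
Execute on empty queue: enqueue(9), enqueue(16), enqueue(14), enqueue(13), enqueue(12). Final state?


enqueue(9) -> [9]
enqueue(16) -> [9, 16]
enqueue(14) -> [9, 16, 14]
enqueue(13) -> [9, 16, 14, 13]
enqueue(12) -> [9, 16, 14, 13, 12]
Final queue (front to back): [9, 16, 14, 13, 12]


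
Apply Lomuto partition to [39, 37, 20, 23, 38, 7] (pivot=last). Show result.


Elements <= 7 go left of pivot.
Result: [7, 37, 20, 23, 38, 39], pivot at index 0


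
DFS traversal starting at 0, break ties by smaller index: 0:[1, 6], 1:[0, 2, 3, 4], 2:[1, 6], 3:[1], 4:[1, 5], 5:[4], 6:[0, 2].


DFS stack-based: start with [0]
Visit order: [0, 1, 2, 6, 3, 4, 5]


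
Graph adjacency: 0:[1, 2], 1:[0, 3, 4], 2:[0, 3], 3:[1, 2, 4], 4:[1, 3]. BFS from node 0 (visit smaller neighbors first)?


BFS queue: start with [0]
Visit order: [0, 1, 2, 3, 4]


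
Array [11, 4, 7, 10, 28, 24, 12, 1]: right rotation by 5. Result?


Right rotate by 5: [10, 28, 24, 12, 1, 11, 4, 7]


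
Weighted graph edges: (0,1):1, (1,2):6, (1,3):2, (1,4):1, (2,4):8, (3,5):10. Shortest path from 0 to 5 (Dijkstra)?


Dijkstra from 0:
Distances: {0: 0, 1: 1, 2: 7, 3: 3, 4: 2, 5: 13}
Shortest distance to 5 = 13, path = [0, 1, 3, 5]


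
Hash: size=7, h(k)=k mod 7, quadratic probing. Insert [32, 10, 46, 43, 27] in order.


Insertions: 32->slot 4; 10->slot 3; 46->slot 5; 43->slot 1; 27->slot 6
Table: [None, 43, None, 10, 32, 46, 27]


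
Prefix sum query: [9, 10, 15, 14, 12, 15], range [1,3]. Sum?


Prefix sums: [0, 9, 19, 34, 48, 60, 75]
Sum[1..3] = prefix[4] - prefix[1] = 48 - 9 = 39


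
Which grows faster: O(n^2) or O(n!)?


quadratic grows slower than factorial
O(n^2) is asymptotically smaller; O(n!) grows faster


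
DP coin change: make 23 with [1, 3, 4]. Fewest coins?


dp[0]=0; dp[i]=1+min(dp[i-c] for c in coins)
...dp[18]=5, dp[19]=5, dp[20]=5, dp[21]=6, dp[22]=6, dp[23]=6
Minimum coins for 23 = 6


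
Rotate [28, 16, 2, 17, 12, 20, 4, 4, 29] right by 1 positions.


Right rotate by 1: [29, 28, 16, 2, 17, 12, 20, 4, 4]


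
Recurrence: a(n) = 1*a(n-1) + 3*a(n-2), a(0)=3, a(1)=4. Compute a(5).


Build bottom-up:
...a(3)=25, a(4)=64, a(5)=1*64+3*25=139


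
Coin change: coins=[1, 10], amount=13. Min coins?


dp[0]=0; dp[i]=1+min(dp[i-c] for c in coins)
...dp[8]=8, dp[9]=9, dp[10]=1, dp[11]=2, dp[12]=3, dp[13]=4
Minimum coins for 13 = 4


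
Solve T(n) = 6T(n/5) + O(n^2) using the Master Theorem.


a=6, b=5, c=2. log_5(6)=1.113 < c=2. Case 3: O(n^c) = O(n^2)
Complexity: O(n^2)


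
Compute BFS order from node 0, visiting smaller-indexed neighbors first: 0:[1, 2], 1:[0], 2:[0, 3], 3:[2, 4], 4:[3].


BFS queue: start with [0]
Visit order: [0, 1, 2, 3, 4]


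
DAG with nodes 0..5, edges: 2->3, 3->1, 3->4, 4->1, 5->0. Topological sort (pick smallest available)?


Kahn's algorithm, process smallest node first
Order: [2, 3, 4, 1, 5, 0]


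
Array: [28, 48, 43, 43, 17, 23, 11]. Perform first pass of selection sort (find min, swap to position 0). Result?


After one pass: [11, 48, 43, 43, 17, 23, 28]
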